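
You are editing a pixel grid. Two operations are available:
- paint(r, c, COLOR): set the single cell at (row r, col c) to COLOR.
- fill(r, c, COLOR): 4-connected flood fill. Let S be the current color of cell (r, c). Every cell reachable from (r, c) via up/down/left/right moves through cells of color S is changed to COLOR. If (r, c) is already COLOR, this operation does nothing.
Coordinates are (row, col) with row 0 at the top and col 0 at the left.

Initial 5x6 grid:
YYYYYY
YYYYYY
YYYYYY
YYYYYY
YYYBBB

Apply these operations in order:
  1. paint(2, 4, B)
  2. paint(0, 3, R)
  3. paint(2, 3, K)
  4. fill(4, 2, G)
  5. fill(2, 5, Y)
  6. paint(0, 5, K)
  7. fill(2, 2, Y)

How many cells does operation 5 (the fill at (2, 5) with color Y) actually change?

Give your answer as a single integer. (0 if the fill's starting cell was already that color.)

After op 1 paint(2,4,B):
YYYYYY
YYYYYY
YYYYBY
YYYYYY
YYYBBB
After op 2 paint(0,3,R):
YYYRYY
YYYYYY
YYYYBY
YYYYYY
YYYBBB
After op 3 paint(2,3,K):
YYYRYY
YYYYYY
YYYKBY
YYYYYY
YYYBBB
After op 4 fill(4,2,G) [24 cells changed]:
GGGRGG
GGGGGG
GGGKBG
GGGGGG
GGGBBB
After op 5 fill(2,5,Y) [24 cells changed]:
YYYRYY
YYYYYY
YYYKBY
YYYYYY
YYYBBB

Answer: 24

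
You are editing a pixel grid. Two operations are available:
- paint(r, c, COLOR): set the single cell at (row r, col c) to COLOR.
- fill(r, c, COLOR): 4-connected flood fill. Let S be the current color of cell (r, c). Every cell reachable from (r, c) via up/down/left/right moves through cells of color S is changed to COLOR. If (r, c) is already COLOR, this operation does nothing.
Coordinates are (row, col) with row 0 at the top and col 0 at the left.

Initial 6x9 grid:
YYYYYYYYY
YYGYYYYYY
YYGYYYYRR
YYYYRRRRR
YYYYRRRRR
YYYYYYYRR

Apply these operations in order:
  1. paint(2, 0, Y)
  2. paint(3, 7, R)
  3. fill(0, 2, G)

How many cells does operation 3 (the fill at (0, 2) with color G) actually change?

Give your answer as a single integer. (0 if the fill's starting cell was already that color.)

Answer: 38

Derivation:
After op 1 paint(2,0,Y):
YYYYYYYYY
YYGYYYYYY
YYGYYYYRR
YYYYRRRRR
YYYYRRRRR
YYYYYYYRR
After op 2 paint(3,7,R):
YYYYYYYYY
YYGYYYYYY
YYGYYYYRR
YYYYRRRRR
YYYYRRRRR
YYYYYYYRR
After op 3 fill(0,2,G) [38 cells changed]:
GGGGGGGGG
GGGGGGGGG
GGGGGGGRR
GGGGRRRRR
GGGGRRRRR
GGGGGGGRR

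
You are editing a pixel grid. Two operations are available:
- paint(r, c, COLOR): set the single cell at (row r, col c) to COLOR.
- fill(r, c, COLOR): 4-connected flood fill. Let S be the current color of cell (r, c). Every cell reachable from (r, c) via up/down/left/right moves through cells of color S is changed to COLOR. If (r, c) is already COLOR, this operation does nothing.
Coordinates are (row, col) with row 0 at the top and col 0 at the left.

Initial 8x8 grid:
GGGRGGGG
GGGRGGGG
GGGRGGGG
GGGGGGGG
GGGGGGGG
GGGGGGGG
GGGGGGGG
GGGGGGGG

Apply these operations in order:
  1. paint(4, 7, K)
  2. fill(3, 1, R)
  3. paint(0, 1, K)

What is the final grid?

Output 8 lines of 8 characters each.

After op 1 paint(4,7,K):
GGGRGGGG
GGGRGGGG
GGGRGGGG
GGGGGGGG
GGGGGGGK
GGGGGGGG
GGGGGGGG
GGGGGGGG
After op 2 fill(3,1,R) [60 cells changed]:
RRRRRRRR
RRRRRRRR
RRRRRRRR
RRRRRRRR
RRRRRRRK
RRRRRRRR
RRRRRRRR
RRRRRRRR
After op 3 paint(0,1,K):
RKRRRRRR
RRRRRRRR
RRRRRRRR
RRRRRRRR
RRRRRRRK
RRRRRRRR
RRRRRRRR
RRRRRRRR

Answer: RKRRRRRR
RRRRRRRR
RRRRRRRR
RRRRRRRR
RRRRRRRK
RRRRRRRR
RRRRRRRR
RRRRRRRR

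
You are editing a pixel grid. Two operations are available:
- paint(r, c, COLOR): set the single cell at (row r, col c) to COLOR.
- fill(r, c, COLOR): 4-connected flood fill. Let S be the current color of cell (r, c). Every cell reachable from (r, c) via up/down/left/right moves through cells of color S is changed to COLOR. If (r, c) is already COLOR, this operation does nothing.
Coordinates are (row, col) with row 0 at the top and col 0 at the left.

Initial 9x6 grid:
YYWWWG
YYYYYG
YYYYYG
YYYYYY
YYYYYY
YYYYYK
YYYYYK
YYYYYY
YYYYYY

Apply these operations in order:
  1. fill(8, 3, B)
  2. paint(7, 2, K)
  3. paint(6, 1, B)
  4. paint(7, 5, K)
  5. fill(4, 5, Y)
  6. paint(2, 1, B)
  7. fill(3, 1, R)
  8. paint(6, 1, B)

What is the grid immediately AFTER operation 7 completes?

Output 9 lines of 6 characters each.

Answer: RRWWWG
RRRRRG
RBRRRG
RRRRRR
RRRRRR
RRRRRK
RRRRRK
RRKRRK
RRRRRR

Derivation:
After op 1 fill(8,3,B) [46 cells changed]:
BBWWWG
BBBBBG
BBBBBG
BBBBBB
BBBBBB
BBBBBK
BBBBBK
BBBBBB
BBBBBB
After op 2 paint(7,2,K):
BBWWWG
BBBBBG
BBBBBG
BBBBBB
BBBBBB
BBBBBK
BBBBBK
BBKBBB
BBBBBB
After op 3 paint(6,1,B):
BBWWWG
BBBBBG
BBBBBG
BBBBBB
BBBBBB
BBBBBK
BBBBBK
BBKBBB
BBBBBB
After op 4 paint(7,5,K):
BBWWWG
BBBBBG
BBBBBG
BBBBBB
BBBBBB
BBBBBK
BBBBBK
BBKBBK
BBBBBB
After op 5 fill(4,5,Y) [44 cells changed]:
YYWWWG
YYYYYG
YYYYYG
YYYYYY
YYYYYY
YYYYYK
YYYYYK
YYKYYK
YYYYYY
After op 6 paint(2,1,B):
YYWWWG
YYYYYG
YBYYYG
YYYYYY
YYYYYY
YYYYYK
YYYYYK
YYKYYK
YYYYYY
After op 7 fill(3,1,R) [43 cells changed]:
RRWWWG
RRRRRG
RBRRRG
RRRRRR
RRRRRR
RRRRRK
RRRRRK
RRKRRK
RRRRRR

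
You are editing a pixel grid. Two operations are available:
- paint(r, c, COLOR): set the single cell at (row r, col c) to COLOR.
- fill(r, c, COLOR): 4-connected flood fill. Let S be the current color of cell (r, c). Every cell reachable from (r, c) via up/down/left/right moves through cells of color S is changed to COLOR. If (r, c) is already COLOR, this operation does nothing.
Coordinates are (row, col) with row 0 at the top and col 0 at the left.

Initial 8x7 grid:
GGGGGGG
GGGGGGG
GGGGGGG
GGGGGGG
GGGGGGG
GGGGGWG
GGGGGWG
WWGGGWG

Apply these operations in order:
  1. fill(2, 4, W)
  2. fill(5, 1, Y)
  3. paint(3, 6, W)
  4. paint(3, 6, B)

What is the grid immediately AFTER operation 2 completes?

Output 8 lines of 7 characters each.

Answer: YYYYYYY
YYYYYYY
YYYYYYY
YYYYYYY
YYYYYYY
YYYYYYY
YYYYYYY
YYYYYYY

Derivation:
After op 1 fill(2,4,W) [51 cells changed]:
WWWWWWW
WWWWWWW
WWWWWWW
WWWWWWW
WWWWWWW
WWWWWWW
WWWWWWW
WWWWWWW
After op 2 fill(5,1,Y) [56 cells changed]:
YYYYYYY
YYYYYYY
YYYYYYY
YYYYYYY
YYYYYYY
YYYYYYY
YYYYYYY
YYYYYYY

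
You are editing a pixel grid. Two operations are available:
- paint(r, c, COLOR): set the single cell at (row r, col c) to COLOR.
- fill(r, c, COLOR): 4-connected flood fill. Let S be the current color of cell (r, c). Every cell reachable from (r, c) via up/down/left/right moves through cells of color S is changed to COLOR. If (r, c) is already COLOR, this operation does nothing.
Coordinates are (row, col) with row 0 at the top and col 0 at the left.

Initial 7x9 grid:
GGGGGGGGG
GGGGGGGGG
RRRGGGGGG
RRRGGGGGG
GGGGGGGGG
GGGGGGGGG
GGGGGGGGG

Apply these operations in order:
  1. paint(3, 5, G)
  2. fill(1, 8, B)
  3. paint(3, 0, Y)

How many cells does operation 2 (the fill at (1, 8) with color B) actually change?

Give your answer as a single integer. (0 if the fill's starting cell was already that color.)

Answer: 57

Derivation:
After op 1 paint(3,5,G):
GGGGGGGGG
GGGGGGGGG
RRRGGGGGG
RRRGGGGGG
GGGGGGGGG
GGGGGGGGG
GGGGGGGGG
After op 2 fill(1,8,B) [57 cells changed]:
BBBBBBBBB
BBBBBBBBB
RRRBBBBBB
RRRBBBBBB
BBBBBBBBB
BBBBBBBBB
BBBBBBBBB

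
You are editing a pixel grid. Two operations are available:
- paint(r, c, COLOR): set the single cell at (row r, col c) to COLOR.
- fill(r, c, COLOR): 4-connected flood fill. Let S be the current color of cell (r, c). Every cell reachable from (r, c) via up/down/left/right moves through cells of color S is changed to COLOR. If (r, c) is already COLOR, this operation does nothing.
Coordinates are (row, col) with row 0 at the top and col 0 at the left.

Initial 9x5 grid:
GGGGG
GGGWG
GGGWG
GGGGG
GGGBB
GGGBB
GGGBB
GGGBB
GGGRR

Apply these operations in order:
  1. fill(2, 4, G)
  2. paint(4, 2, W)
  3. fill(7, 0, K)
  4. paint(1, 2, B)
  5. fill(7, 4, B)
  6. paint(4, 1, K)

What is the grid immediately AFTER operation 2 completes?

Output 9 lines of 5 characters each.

Answer: GGGGG
GGGWG
GGGWG
GGGGG
GGWBB
GGGBB
GGGBB
GGGBB
GGGRR

Derivation:
After op 1 fill(2,4,G) [0 cells changed]:
GGGGG
GGGWG
GGGWG
GGGGG
GGGBB
GGGBB
GGGBB
GGGBB
GGGRR
After op 2 paint(4,2,W):
GGGGG
GGGWG
GGGWG
GGGGG
GGWBB
GGGBB
GGGBB
GGGBB
GGGRR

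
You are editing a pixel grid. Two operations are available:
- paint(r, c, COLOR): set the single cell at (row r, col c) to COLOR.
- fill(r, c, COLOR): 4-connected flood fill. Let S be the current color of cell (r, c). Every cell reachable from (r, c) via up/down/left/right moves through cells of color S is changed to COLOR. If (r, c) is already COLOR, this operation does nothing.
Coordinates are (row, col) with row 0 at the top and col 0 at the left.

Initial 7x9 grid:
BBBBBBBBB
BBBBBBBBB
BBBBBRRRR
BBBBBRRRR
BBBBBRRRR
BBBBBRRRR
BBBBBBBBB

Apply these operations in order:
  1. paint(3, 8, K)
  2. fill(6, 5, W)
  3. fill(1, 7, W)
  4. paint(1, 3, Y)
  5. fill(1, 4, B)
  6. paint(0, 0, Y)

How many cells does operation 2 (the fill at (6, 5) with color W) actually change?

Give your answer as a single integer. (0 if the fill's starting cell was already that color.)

Answer: 47

Derivation:
After op 1 paint(3,8,K):
BBBBBBBBB
BBBBBBBBB
BBBBBRRRR
BBBBBRRRK
BBBBBRRRR
BBBBBRRRR
BBBBBBBBB
After op 2 fill(6,5,W) [47 cells changed]:
WWWWWWWWW
WWWWWWWWW
WWWWWRRRR
WWWWWRRRK
WWWWWRRRR
WWWWWRRRR
WWWWWWWWW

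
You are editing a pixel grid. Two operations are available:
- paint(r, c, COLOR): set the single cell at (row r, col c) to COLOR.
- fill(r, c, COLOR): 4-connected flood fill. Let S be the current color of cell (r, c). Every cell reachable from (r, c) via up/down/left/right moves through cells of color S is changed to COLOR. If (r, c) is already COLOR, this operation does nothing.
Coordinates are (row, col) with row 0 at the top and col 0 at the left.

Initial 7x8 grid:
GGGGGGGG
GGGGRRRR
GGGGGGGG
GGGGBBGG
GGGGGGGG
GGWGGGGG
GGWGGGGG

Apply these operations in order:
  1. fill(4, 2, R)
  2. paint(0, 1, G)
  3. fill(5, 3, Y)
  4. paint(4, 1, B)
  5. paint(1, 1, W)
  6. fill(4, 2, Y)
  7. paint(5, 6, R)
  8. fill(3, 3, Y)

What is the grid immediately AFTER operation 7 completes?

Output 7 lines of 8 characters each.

After op 1 fill(4,2,R) [48 cells changed]:
RRRRRRRR
RRRRRRRR
RRRRRRRR
RRRRBBRR
RRRRRRRR
RRWRRRRR
RRWRRRRR
After op 2 paint(0,1,G):
RGRRRRRR
RRRRRRRR
RRRRRRRR
RRRRBBRR
RRRRRRRR
RRWRRRRR
RRWRRRRR
After op 3 fill(5,3,Y) [51 cells changed]:
YGYYYYYY
YYYYYYYY
YYYYYYYY
YYYYBBYY
YYYYYYYY
YYWYYYYY
YYWYYYYY
After op 4 paint(4,1,B):
YGYYYYYY
YYYYYYYY
YYYYYYYY
YYYYBBYY
YBYYYYYY
YYWYYYYY
YYWYYYYY
After op 5 paint(1,1,W):
YGYYYYYY
YWYYYYYY
YYYYYYYY
YYYYBBYY
YBYYYYYY
YYWYYYYY
YYWYYYYY
After op 6 fill(4,2,Y) [0 cells changed]:
YGYYYYYY
YWYYYYYY
YYYYYYYY
YYYYBBYY
YBYYYYYY
YYWYYYYY
YYWYYYYY
After op 7 paint(5,6,R):
YGYYYYYY
YWYYYYYY
YYYYYYYY
YYYYBBYY
YBYYYYYY
YYWYYYRY
YYWYYYYY

Answer: YGYYYYYY
YWYYYYYY
YYYYYYYY
YYYYBBYY
YBYYYYYY
YYWYYYRY
YYWYYYYY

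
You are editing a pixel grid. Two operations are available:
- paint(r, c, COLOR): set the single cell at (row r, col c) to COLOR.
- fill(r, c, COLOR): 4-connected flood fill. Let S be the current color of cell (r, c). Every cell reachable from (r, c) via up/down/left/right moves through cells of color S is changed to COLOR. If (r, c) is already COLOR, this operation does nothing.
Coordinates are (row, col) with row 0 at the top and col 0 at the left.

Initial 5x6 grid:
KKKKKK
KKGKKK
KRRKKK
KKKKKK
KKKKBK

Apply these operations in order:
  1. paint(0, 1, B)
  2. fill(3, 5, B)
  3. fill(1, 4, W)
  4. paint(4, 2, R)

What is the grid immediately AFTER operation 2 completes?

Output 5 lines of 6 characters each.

Answer: BBBBBB
BBGBBB
BRRBBB
BBBBBB
BBBBBB

Derivation:
After op 1 paint(0,1,B):
KBKKKK
KKGKKK
KRRKKK
KKKKKK
KKKKBK
After op 2 fill(3,5,B) [25 cells changed]:
BBBBBB
BBGBBB
BRRBBB
BBBBBB
BBBBBB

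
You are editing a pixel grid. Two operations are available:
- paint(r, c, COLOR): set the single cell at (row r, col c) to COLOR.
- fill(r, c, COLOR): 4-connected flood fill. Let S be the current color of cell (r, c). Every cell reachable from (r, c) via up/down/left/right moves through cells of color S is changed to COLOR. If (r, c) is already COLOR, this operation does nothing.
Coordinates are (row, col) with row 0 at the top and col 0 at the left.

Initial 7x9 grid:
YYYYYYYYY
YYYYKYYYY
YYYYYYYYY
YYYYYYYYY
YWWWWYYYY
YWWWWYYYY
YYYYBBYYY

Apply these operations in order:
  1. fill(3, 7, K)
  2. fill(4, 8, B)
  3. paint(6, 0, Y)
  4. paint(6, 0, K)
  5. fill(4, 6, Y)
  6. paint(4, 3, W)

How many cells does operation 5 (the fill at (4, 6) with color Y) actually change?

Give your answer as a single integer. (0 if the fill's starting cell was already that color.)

Answer: 54

Derivation:
After op 1 fill(3,7,K) [52 cells changed]:
KKKKKKKKK
KKKKKKKKK
KKKKKKKKK
KKKKKKKKK
KWWWWKKKK
KWWWWKKKK
KKKKBBKKK
After op 2 fill(4,8,B) [53 cells changed]:
BBBBBBBBB
BBBBBBBBB
BBBBBBBBB
BBBBBBBBB
BWWWWBBBB
BWWWWBBBB
BBBBBBBBB
After op 3 paint(6,0,Y):
BBBBBBBBB
BBBBBBBBB
BBBBBBBBB
BBBBBBBBB
BWWWWBBBB
BWWWWBBBB
YBBBBBBBB
After op 4 paint(6,0,K):
BBBBBBBBB
BBBBBBBBB
BBBBBBBBB
BBBBBBBBB
BWWWWBBBB
BWWWWBBBB
KBBBBBBBB
After op 5 fill(4,6,Y) [54 cells changed]:
YYYYYYYYY
YYYYYYYYY
YYYYYYYYY
YYYYYYYYY
YWWWWYYYY
YWWWWYYYY
KYYYYYYYY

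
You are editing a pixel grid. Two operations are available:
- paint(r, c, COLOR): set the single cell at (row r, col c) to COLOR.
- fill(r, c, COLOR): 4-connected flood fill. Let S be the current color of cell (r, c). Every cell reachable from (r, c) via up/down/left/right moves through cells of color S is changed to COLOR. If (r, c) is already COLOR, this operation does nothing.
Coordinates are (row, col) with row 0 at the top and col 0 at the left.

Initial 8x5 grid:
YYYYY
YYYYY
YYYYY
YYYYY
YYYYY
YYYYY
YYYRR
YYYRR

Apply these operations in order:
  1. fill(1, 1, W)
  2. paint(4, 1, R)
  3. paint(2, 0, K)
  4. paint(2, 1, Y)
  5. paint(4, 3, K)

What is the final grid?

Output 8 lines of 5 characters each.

Answer: WWWWW
WWWWW
KYWWW
WWWWW
WRWKW
WWWWW
WWWRR
WWWRR

Derivation:
After op 1 fill(1,1,W) [36 cells changed]:
WWWWW
WWWWW
WWWWW
WWWWW
WWWWW
WWWWW
WWWRR
WWWRR
After op 2 paint(4,1,R):
WWWWW
WWWWW
WWWWW
WWWWW
WRWWW
WWWWW
WWWRR
WWWRR
After op 3 paint(2,0,K):
WWWWW
WWWWW
KWWWW
WWWWW
WRWWW
WWWWW
WWWRR
WWWRR
After op 4 paint(2,1,Y):
WWWWW
WWWWW
KYWWW
WWWWW
WRWWW
WWWWW
WWWRR
WWWRR
After op 5 paint(4,3,K):
WWWWW
WWWWW
KYWWW
WWWWW
WRWKW
WWWWW
WWWRR
WWWRR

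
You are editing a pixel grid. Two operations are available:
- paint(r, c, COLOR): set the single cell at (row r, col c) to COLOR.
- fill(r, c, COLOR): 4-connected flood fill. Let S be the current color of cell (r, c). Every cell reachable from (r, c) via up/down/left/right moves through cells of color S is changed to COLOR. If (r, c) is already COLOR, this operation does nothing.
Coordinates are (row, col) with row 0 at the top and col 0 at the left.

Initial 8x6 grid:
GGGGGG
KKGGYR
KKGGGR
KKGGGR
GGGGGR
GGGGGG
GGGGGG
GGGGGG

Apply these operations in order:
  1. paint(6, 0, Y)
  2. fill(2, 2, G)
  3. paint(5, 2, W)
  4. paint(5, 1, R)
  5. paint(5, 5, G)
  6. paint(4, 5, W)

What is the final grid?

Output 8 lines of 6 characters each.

Answer: GGGGGG
KKGGYR
KKGGGR
KKGGGR
GGGGGW
GRWGGG
YGGGGG
GGGGGG

Derivation:
After op 1 paint(6,0,Y):
GGGGGG
KKGGYR
KKGGGR
KKGGGR
GGGGGR
GGGGGG
YGGGGG
GGGGGG
After op 2 fill(2,2,G) [0 cells changed]:
GGGGGG
KKGGYR
KKGGGR
KKGGGR
GGGGGR
GGGGGG
YGGGGG
GGGGGG
After op 3 paint(5,2,W):
GGGGGG
KKGGYR
KKGGGR
KKGGGR
GGGGGR
GGWGGG
YGGGGG
GGGGGG
After op 4 paint(5,1,R):
GGGGGG
KKGGYR
KKGGGR
KKGGGR
GGGGGR
GRWGGG
YGGGGG
GGGGGG
After op 5 paint(5,5,G):
GGGGGG
KKGGYR
KKGGGR
KKGGGR
GGGGGR
GRWGGG
YGGGGG
GGGGGG
After op 6 paint(4,5,W):
GGGGGG
KKGGYR
KKGGGR
KKGGGR
GGGGGW
GRWGGG
YGGGGG
GGGGGG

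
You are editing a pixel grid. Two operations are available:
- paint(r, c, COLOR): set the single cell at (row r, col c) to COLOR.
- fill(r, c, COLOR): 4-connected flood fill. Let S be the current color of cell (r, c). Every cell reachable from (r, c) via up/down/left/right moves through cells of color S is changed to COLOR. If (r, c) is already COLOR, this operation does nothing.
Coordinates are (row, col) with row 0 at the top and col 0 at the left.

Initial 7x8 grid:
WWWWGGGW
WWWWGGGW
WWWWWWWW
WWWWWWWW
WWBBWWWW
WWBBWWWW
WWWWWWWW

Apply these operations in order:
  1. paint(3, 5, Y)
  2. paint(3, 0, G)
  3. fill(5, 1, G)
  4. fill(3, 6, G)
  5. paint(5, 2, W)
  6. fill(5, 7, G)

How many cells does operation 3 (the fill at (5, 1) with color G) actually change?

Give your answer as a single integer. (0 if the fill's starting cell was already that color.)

Answer: 44

Derivation:
After op 1 paint(3,5,Y):
WWWWGGGW
WWWWGGGW
WWWWWWWW
WWWWWYWW
WWBBWWWW
WWBBWWWW
WWWWWWWW
After op 2 paint(3,0,G):
WWWWGGGW
WWWWGGGW
WWWWWWWW
GWWWWYWW
WWBBWWWW
WWBBWWWW
WWWWWWWW
After op 3 fill(5,1,G) [44 cells changed]:
GGGGGGGG
GGGGGGGG
GGGGGGGG
GGGGGYGG
GGBBGGGG
GGBBGGGG
GGGGGGGG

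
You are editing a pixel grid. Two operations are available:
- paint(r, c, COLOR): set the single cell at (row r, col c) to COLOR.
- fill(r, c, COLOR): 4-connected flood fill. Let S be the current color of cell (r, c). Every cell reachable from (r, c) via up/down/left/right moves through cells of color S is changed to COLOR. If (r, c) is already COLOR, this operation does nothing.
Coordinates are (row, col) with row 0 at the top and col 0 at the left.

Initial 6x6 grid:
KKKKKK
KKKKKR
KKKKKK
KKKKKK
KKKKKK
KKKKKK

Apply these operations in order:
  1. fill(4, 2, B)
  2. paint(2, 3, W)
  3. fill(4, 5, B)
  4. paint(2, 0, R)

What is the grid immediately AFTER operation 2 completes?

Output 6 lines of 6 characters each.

After op 1 fill(4,2,B) [35 cells changed]:
BBBBBB
BBBBBR
BBBBBB
BBBBBB
BBBBBB
BBBBBB
After op 2 paint(2,3,W):
BBBBBB
BBBBBR
BBBWBB
BBBBBB
BBBBBB
BBBBBB

Answer: BBBBBB
BBBBBR
BBBWBB
BBBBBB
BBBBBB
BBBBBB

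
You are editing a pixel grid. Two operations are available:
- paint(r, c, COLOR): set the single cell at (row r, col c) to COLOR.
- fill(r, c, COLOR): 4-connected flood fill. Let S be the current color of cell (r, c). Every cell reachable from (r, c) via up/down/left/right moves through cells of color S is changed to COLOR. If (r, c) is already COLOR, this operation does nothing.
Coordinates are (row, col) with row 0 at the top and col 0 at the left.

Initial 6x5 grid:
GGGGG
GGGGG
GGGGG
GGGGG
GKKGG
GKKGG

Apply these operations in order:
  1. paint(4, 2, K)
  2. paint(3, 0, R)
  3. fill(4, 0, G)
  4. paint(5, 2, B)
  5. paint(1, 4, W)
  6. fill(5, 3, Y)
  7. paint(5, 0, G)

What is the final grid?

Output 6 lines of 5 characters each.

After op 1 paint(4,2,K):
GGGGG
GGGGG
GGGGG
GGGGG
GKKGG
GKKGG
After op 2 paint(3,0,R):
GGGGG
GGGGG
GGGGG
RGGGG
GKKGG
GKKGG
After op 3 fill(4,0,G) [0 cells changed]:
GGGGG
GGGGG
GGGGG
RGGGG
GKKGG
GKKGG
After op 4 paint(5,2,B):
GGGGG
GGGGG
GGGGG
RGGGG
GKKGG
GKBGG
After op 5 paint(1,4,W):
GGGGG
GGGGW
GGGGG
RGGGG
GKKGG
GKBGG
After op 6 fill(5,3,Y) [22 cells changed]:
YYYYY
YYYYW
YYYYY
RYYYY
GKKYY
GKBYY
After op 7 paint(5,0,G):
YYYYY
YYYYW
YYYYY
RYYYY
GKKYY
GKBYY

Answer: YYYYY
YYYYW
YYYYY
RYYYY
GKKYY
GKBYY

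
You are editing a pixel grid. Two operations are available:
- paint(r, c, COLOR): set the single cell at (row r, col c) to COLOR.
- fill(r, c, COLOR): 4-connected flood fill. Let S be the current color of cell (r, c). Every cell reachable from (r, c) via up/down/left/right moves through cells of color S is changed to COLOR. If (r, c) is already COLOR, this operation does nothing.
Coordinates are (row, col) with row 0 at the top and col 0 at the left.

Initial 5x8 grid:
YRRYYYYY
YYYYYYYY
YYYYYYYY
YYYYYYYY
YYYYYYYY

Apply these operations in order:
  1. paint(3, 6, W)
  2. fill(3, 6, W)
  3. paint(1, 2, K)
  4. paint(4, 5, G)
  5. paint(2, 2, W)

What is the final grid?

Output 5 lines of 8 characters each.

After op 1 paint(3,6,W):
YRRYYYYY
YYYYYYYY
YYYYYYYY
YYYYYYWY
YYYYYYYY
After op 2 fill(3,6,W) [0 cells changed]:
YRRYYYYY
YYYYYYYY
YYYYYYYY
YYYYYYWY
YYYYYYYY
After op 3 paint(1,2,K):
YRRYYYYY
YYKYYYYY
YYYYYYYY
YYYYYYWY
YYYYYYYY
After op 4 paint(4,5,G):
YRRYYYYY
YYKYYYYY
YYYYYYYY
YYYYYYWY
YYYYYGYY
After op 5 paint(2,2,W):
YRRYYYYY
YYKYYYYY
YYWYYYYY
YYYYYYWY
YYYYYGYY

Answer: YRRYYYYY
YYKYYYYY
YYWYYYYY
YYYYYYWY
YYYYYGYY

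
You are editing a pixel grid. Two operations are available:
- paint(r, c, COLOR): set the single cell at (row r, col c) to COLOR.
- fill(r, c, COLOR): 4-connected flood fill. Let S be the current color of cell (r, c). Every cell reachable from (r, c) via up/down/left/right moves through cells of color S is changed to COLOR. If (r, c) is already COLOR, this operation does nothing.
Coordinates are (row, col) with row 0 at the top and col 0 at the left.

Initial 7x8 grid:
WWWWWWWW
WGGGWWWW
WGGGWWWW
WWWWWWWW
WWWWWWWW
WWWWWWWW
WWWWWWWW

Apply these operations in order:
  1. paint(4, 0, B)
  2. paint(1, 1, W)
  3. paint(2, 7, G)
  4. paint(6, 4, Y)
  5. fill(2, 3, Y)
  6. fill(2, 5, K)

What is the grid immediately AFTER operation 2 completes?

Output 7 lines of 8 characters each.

Answer: WWWWWWWW
WWGGWWWW
WGGGWWWW
WWWWWWWW
BWWWWWWW
WWWWWWWW
WWWWWWWW

Derivation:
After op 1 paint(4,0,B):
WWWWWWWW
WGGGWWWW
WGGGWWWW
WWWWWWWW
BWWWWWWW
WWWWWWWW
WWWWWWWW
After op 2 paint(1,1,W):
WWWWWWWW
WWGGWWWW
WGGGWWWW
WWWWWWWW
BWWWWWWW
WWWWWWWW
WWWWWWWW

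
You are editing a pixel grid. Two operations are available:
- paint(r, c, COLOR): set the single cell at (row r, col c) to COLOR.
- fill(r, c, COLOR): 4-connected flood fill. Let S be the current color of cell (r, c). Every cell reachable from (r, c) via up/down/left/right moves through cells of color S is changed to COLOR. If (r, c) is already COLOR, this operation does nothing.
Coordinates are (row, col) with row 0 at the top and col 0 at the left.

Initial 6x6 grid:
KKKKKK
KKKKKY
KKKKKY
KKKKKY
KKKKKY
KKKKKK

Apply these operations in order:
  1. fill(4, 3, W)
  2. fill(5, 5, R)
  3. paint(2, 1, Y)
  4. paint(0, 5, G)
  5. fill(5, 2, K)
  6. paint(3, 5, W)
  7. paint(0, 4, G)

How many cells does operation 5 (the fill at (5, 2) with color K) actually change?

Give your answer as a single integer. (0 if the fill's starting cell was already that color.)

After op 1 fill(4,3,W) [32 cells changed]:
WWWWWW
WWWWWY
WWWWWY
WWWWWY
WWWWWY
WWWWWW
After op 2 fill(5,5,R) [32 cells changed]:
RRRRRR
RRRRRY
RRRRRY
RRRRRY
RRRRRY
RRRRRR
After op 3 paint(2,1,Y):
RRRRRR
RRRRRY
RYRRRY
RRRRRY
RRRRRY
RRRRRR
After op 4 paint(0,5,G):
RRRRRG
RRRRRY
RYRRRY
RRRRRY
RRRRRY
RRRRRR
After op 5 fill(5,2,K) [30 cells changed]:
KKKKKG
KKKKKY
KYKKKY
KKKKKY
KKKKKY
KKKKKK

Answer: 30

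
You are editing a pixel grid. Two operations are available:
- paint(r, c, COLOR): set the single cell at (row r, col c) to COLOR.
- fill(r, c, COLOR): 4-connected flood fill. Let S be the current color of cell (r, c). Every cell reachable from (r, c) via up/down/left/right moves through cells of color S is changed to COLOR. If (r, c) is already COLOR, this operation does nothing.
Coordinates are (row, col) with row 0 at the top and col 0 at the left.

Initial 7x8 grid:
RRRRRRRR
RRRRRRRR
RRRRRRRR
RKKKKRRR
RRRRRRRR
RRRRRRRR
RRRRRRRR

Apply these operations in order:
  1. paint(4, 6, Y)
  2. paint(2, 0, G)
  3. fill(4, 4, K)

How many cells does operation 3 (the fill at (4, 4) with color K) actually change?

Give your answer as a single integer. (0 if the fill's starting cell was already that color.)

Answer: 50

Derivation:
After op 1 paint(4,6,Y):
RRRRRRRR
RRRRRRRR
RRRRRRRR
RKKKKRRR
RRRRRRYR
RRRRRRRR
RRRRRRRR
After op 2 paint(2,0,G):
RRRRRRRR
RRRRRRRR
GRRRRRRR
RKKKKRRR
RRRRRRYR
RRRRRRRR
RRRRRRRR
After op 3 fill(4,4,K) [50 cells changed]:
KKKKKKKK
KKKKKKKK
GKKKKKKK
KKKKKKKK
KKKKKKYK
KKKKKKKK
KKKKKKKK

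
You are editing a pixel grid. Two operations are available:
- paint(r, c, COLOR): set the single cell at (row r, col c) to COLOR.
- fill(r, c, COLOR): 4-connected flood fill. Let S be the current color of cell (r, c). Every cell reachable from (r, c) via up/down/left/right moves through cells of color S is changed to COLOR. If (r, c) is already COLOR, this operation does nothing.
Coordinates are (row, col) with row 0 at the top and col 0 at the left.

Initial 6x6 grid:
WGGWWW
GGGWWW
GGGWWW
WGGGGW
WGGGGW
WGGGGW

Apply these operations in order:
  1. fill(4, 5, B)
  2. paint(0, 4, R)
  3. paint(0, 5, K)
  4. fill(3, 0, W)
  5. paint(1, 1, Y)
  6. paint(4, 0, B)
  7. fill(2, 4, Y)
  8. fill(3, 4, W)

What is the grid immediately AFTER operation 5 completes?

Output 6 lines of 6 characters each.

After op 1 fill(4,5,B) [12 cells changed]:
WGGBBB
GGGBBB
GGGBBB
WGGGGB
WGGGGB
WGGGGB
After op 2 paint(0,4,R):
WGGBRB
GGGBBB
GGGBBB
WGGGGB
WGGGGB
WGGGGB
After op 3 paint(0,5,K):
WGGBRK
GGGBBB
GGGBBB
WGGGGB
WGGGGB
WGGGGB
After op 4 fill(3,0,W) [0 cells changed]:
WGGBRK
GGGBBB
GGGBBB
WGGGGB
WGGGGB
WGGGGB
After op 5 paint(1,1,Y):
WGGBRK
GYGBBB
GGGBBB
WGGGGB
WGGGGB
WGGGGB

Answer: WGGBRK
GYGBBB
GGGBBB
WGGGGB
WGGGGB
WGGGGB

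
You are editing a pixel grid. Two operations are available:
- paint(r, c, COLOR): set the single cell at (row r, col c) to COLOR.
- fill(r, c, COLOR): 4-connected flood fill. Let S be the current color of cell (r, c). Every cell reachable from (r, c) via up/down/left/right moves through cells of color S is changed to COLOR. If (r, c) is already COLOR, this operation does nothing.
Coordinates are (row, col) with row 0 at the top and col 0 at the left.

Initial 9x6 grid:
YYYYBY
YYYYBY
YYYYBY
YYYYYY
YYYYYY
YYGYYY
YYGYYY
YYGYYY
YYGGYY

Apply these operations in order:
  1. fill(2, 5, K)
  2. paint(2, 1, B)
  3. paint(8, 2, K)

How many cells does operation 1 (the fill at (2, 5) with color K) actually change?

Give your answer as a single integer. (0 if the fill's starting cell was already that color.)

After op 1 fill(2,5,K) [46 cells changed]:
KKKKBK
KKKKBK
KKKKBK
KKKKKK
KKKKKK
KKGKKK
KKGKKK
KKGKKK
KKGGKK

Answer: 46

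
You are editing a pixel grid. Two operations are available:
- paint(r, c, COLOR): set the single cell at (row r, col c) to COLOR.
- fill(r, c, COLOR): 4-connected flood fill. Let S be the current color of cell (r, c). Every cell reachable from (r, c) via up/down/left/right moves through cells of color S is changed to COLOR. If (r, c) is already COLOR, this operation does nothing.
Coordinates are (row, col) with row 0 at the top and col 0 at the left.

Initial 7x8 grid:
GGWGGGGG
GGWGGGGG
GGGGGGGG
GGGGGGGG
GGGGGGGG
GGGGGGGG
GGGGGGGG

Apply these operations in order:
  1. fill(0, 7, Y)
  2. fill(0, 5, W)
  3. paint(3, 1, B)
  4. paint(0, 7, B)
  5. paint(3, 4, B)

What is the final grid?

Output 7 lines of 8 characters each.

After op 1 fill(0,7,Y) [54 cells changed]:
YYWYYYYY
YYWYYYYY
YYYYYYYY
YYYYYYYY
YYYYYYYY
YYYYYYYY
YYYYYYYY
After op 2 fill(0,5,W) [54 cells changed]:
WWWWWWWW
WWWWWWWW
WWWWWWWW
WWWWWWWW
WWWWWWWW
WWWWWWWW
WWWWWWWW
After op 3 paint(3,1,B):
WWWWWWWW
WWWWWWWW
WWWWWWWW
WBWWWWWW
WWWWWWWW
WWWWWWWW
WWWWWWWW
After op 4 paint(0,7,B):
WWWWWWWB
WWWWWWWW
WWWWWWWW
WBWWWWWW
WWWWWWWW
WWWWWWWW
WWWWWWWW
After op 5 paint(3,4,B):
WWWWWWWB
WWWWWWWW
WWWWWWWW
WBWWBWWW
WWWWWWWW
WWWWWWWW
WWWWWWWW

Answer: WWWWWWWB
WWWWWWWW
WWWWWWWW
WBWWBWWW
WWWWWWWW
WWWWWWWW
WWWWWWWW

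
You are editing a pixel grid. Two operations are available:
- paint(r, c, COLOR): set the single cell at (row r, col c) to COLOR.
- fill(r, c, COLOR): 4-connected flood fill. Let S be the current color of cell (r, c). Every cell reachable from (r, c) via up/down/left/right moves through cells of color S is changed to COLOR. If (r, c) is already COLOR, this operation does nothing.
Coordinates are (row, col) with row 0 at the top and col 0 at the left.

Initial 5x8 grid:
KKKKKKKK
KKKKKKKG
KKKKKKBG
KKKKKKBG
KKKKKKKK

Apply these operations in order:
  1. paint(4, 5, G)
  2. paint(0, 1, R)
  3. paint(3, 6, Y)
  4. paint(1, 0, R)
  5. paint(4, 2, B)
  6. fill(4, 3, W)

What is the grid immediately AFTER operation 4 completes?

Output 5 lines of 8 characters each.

After op 1 paint(4,5,G):
KKKKKKKK
KKKKKKKG
KKKKKKBG
KKKKKKBG
KKKKKGKK
After op 2 paint(0,1,R):
KRKKKKKK
KKKKKKKG
KKKKKKBG
KKKKKKBG
KKKKKGKK
After op 3 paint(3,6,Y):
KRKKKKKK
KKKKKKKG
KKKKKKBG
KKKKKKYG
KKKKKGKK
After op 4 paint(1,0,R):
KRKKKKKK
RKKKKKKG
KKKKKKBG
KKKKKKYG
KKKKKGKK

Answer: KRKKKKKK
RKKKKKKG
KKKKKKBG
KKKKKKYG
KKKKKGKK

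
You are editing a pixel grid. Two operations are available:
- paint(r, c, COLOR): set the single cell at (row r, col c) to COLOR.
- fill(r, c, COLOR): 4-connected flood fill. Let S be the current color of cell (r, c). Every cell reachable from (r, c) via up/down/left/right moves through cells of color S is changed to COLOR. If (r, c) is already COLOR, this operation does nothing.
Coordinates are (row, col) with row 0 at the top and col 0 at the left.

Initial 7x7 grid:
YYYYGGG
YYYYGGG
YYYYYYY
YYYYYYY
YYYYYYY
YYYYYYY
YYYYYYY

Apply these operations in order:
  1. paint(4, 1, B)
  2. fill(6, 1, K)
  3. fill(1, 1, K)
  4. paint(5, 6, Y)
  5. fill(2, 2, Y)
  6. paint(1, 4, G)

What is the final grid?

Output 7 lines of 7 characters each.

Answer: YYYYGGG
YYYYGGG
YYYYYYY
YYYYYYY
YBYYYYY
YYYYYYY
YYYYYYY

Derivation:
After op 1 paint(4,1,B):
YYYYGGG
YYYYGGG
YYYYYYY
YYYYYYY
YBYYYYY
YYYYYYY
YYYYYYY
After op 2 fill(6,1,K) [42 cells changed]:
KKKKGGG
KKKKGGG
KKKKKKK
KKKKKKK
KBKKKKK
KKKKKKK
KKKKKKK
After op 3 fill(1,1,K) [0 cells changed]:
KKKKGGG
KKKKGGG
KKKKKKK
KKKKKKK
KBKKKKK
KKKKKKK
KKKKKKK
After op 4 paint(5,6,Y):
KKKKGGG
KKKKGGG
KKKKKKK
KKKKKKK
KBKKKKK
KKKKKKY
KKKKKKK
After op 5 fill(2,2,Y) [41 cells changed]:
YYYYGGG
YYYYGGG
YYYYYYY
YYYYYYY
YBYYYYY
YYYYYYY
YYYYYYY
After op 6 paint(1,4,G):
YYYYGGG
YYYYGGG
YYYYYYY
YYYYYYY
YBYYYYY
YYYYYYY
YYYYYYY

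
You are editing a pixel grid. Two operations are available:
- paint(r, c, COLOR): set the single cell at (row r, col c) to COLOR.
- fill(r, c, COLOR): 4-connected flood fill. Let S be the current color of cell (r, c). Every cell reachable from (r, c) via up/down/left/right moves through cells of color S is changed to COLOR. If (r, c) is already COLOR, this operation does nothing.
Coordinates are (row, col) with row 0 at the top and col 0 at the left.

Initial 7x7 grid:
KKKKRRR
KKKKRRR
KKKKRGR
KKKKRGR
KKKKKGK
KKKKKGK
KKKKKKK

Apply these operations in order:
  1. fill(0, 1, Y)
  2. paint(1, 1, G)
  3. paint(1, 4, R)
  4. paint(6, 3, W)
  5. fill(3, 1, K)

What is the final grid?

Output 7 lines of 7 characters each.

Answer: KKKKRRR
KGKKRRR
KKKKRGR
KKKKRGR
KKKKKGK
KKKKKGK
KKKWKKK

Derivation:
After op 1 fill(0,1,Y) [35 cells changed]:
YYYYRRR
YYYYRRR
YYYYRGR
YYYYRGR
YYYYYGY
YYYYYGY
YYYYYYY
After op 2 paint(1,1,G):
YYYYRRR
YGYYRRR
YYYYRGR
YYYYRGR
YYYYYGY
YYYYYGY
YYYYYYY
After op 3 paint(1,4,R):
YYYYRRR
YGYYRRR
YYYYRGR
YYYYRGR
YYYYYGY
YYYYYGY
YYYYYYY
After op 4 paint(6,3,W):
YYYYRRR
YGYYRRR
YYYYRGR
YYYYRGR
YYYYYGY
YYYYYGY
YYYWYYY
After op 5 fill(3,1,K) [33 cells changed]:
KKKKRRR
KGKKRRR
KKKKRGR
KKKKRGR
KKKKKGK
KKKKKGK
KKKWKKK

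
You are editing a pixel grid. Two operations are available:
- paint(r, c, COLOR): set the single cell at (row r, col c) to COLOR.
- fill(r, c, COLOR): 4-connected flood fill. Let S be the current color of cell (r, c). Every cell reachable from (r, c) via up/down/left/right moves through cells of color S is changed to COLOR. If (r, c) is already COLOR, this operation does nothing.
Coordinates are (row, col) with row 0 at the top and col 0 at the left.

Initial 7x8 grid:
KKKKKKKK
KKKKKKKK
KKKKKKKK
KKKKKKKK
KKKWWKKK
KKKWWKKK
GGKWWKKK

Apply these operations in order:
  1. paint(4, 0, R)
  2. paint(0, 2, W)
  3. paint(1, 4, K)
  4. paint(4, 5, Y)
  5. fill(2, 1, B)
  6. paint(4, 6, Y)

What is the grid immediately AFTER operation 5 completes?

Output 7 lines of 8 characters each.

After op 1 paint(4,0,R):
KKKKKKKK
KKKKKKKK
KKKKKKKK
KKKKKKKK
RKKWWKKK
KKKWWKKK
GGKWWKKK
After op 2 paint(0,2,W):
KKWKKKKK
KKKKKKKK
KKKKKKKK
KKKKKKKK
RKKWWKKK
KKKWWKKK
GGKWWKKK
After op 3 paint(1,4,K):
KKWKKKKK
KKKKKKKK
KKKKKKKK
KKKKKKKK
RKKWWKKK
KKKWWKKK
GGKWWKKK
After op 4 paint(4,5,Y):
KKWKKKKK
KKKKKKKK
KKKKKKKK
KKKKKKKK
RKKWWYKK
KKKWWKKK
GGKWWKKK
After op 5 fill(2,1,B) [45 cells changed]:
BBWBBBBB
BBBBBBBB
BBBBBBBB
BBBBBBBB
RBBWWYBB
BBBWWBBB
GGBWWBBB

Answer: BBWBBBBB
BBBBBBBB
BBBBBBBB
BBBBBBBB
RBBWWYBB
BBBWWBBB
GGBWWBBB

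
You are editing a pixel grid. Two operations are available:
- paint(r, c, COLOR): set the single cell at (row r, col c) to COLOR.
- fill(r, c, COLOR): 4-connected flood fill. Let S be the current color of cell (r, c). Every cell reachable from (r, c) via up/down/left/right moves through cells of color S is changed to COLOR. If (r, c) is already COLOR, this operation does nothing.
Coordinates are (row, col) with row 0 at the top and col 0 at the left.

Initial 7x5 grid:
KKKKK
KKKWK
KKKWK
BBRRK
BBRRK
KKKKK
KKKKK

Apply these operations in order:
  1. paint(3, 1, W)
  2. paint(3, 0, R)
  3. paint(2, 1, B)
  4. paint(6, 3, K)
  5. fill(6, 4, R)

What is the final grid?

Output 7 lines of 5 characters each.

Answer: RRRRR
RRRWR
RBRWR
RWRRR
BBRRR
RRRRR
RRRRR

Derivation:
After op 1 paint(3,1,W):
KKKKK
KKKWK
KKKWK
BWRRK
BBRRK
KKKKK
KKKKK
After op 2 paint(3,0,R):
KKKKK
KKKWK
KKKWK
RWRRK
BBRRK
KKKKK
KKKKK
After op 3 paint(2,1,B):
KKKKK
KKKWK
KBKWK
RWRRK
BBRRK
KKKKK
KKKKK
After op 4 paint(6,3,K):
KKKKK
KKKWK
KBKWK
RWRRK
BBRRK
KKKKK
KKKKK
After op 5 fill(6,4,R) [24 cells changed]:
RRRRR
RRRWR
RBRWR
RWRRR
BBRRR
RRRRR
RRRRR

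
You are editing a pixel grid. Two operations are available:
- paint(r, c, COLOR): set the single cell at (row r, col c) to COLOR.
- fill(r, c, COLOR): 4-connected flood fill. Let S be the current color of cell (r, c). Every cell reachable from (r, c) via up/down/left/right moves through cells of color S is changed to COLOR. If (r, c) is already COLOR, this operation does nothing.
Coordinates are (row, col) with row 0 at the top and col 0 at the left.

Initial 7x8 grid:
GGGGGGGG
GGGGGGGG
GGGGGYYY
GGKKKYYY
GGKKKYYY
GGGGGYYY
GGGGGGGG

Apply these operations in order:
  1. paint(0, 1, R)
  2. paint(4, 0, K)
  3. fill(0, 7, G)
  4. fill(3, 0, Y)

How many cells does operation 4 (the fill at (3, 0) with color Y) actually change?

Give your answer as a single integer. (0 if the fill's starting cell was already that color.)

After op 1 paint(0,1,R):
GRGGGGGG
GGGGGGGG
GGGGGYYY
GGKKKYYY
GGKKKYYY
GGGGGYYY
GGGGGGGG
After op 2 paint(4,0,K):
GRGGGGGG
GGGGGGGG
GGGGGYYY
GGKKKYYY
KGKKKYYY
GGGGGYYY
GGGGGGGG
After op 3 fill(0,7,G) [0 cells changed]:
GRGGGGGG
GGGGGGGG
GGGGGYYY
GGKKKYYY
KGKKKYYY
GGGGGYYY
GGGGGGGG
After op 4 fill(3,0,Y) [36 cells changed]:
YRYYYYYY
YYYYYYYY
YYYYYYYY
YYKKKYYY
KYKKKYYY
YYYYYYYY
YYYYYYYY

Answer: 36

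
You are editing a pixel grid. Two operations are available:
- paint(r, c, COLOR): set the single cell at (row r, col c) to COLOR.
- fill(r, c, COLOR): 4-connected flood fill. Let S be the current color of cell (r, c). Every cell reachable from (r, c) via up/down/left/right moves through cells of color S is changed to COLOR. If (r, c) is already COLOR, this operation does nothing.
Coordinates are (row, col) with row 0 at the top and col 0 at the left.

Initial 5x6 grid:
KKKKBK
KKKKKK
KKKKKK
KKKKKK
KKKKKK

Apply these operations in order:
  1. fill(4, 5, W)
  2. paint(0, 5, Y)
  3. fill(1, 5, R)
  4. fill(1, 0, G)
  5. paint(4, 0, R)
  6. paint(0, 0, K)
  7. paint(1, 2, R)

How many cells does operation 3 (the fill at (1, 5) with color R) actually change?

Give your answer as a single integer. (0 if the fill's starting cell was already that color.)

After op 1 fill(4,5,W) [29 cells changed]:
WWWWBW
WWWWWW
WWWWWW
WWWWWW
WWWWWW
After op 2 paint(0,5,Y):
WWWWBY
WWWWWW
WWWWWW
WWWWWW
WWWWWW
After op 3 fill(1,5,R) [28 cells changed]:
RRRRBY
RRRRRR
RRRRRR
RRRRRR
RRRRRR

Answer: 28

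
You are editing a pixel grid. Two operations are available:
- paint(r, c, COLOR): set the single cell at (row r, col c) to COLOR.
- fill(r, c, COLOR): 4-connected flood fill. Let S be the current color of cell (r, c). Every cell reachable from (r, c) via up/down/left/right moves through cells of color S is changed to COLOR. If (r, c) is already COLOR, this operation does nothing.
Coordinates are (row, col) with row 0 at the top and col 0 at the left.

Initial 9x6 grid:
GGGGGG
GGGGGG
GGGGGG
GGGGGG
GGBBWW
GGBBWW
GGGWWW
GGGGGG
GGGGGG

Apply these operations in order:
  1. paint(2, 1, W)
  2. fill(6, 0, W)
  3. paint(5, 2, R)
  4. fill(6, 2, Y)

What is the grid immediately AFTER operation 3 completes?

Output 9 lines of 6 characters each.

Answer: WWWWWW
WWWWWW
WWWWWW
WWWWWW
WWBBWW
WWRBWW
WWWWWW
WWWWWW
WWWWWW

Derivation:
After op 1 paint(2,1,W):
GGGGGG
GGGGGG
GWGGGG
GGGGGG
GGBBWW
GGBBWW
GGGWWW
GGGGGG
GGGGGG
After op 2 fill(6,0,W) [42 cells changed]:
WWWWWW
WWWWWW
WWWWWW
WWWWWW
WWBBWW
WWBBWW
WWWWWW
WWWWWW
WWWWWW
After op 3 paint(5,2,R):
WWWWWW
WWWWWW
WWWWWW
WWWWWW
WWBBWW
WWRBWW
WWWWWW
WWWWWW
WWWWWW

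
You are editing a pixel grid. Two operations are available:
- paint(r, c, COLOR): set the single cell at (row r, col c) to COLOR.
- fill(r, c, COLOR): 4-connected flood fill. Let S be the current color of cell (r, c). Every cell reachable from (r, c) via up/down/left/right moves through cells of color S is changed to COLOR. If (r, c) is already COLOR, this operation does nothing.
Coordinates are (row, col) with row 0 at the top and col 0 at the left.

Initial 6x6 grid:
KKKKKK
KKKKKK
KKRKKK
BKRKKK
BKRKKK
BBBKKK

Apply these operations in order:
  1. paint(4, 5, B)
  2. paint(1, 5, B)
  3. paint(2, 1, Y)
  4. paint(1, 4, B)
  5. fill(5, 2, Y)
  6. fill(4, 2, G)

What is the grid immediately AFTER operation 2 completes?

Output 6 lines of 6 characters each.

Answer: KKKKKK
KKKKKB
KKRKKK
BKRKKK
BKRKKB
BBBKKK

Derivation:
After op 1 paint(4,5,B):
KKKKKK
KKKKKK
KKRKKK
BKRKKK
BKRKKB
BBBKKK
After op 2 paint(1,5,B):
KKKKKK
KKKKKB
KKRKKK
BKRKKK
BKRKKB
BBBKKK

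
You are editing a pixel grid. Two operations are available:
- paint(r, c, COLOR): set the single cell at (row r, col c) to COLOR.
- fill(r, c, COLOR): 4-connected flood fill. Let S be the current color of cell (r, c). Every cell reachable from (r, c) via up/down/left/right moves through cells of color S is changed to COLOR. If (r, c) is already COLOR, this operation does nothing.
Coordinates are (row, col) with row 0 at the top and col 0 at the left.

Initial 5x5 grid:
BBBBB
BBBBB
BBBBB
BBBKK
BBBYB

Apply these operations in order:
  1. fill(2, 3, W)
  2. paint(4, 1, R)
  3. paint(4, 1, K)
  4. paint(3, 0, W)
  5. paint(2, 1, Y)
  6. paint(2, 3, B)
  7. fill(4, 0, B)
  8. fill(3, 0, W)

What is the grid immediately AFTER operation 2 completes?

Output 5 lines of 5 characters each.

Answer: WWWWW
WWWWW
WWWWW
WWWKK
WRWYB

Derivation:
After op 1 fill(2,3,W) [21 cells changed]:
WWWWW
WWWWW
WWWWW
WWWKK
WWWYB
After op 2 paint(4,1,R):
WWWWW
WWWWW
WWWWW
WWWKK
WRWYB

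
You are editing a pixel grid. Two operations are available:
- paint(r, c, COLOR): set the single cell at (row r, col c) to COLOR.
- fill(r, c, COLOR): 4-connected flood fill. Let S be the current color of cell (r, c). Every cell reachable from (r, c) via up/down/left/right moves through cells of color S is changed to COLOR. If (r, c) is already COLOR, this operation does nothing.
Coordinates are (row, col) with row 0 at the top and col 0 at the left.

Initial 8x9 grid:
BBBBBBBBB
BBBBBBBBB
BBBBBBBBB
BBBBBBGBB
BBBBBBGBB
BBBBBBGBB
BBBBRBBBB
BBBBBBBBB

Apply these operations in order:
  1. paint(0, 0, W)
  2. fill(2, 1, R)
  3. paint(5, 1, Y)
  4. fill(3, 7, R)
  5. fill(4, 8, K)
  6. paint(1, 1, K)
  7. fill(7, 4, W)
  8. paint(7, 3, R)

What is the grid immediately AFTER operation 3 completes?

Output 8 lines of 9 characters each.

After op 1 paint(0,0,W):
WBBBBBBBB
BBBBBBBBB
BBBBBBBBB
BBBBBBGBB
BBBBBBGBB
BBBBBBGBB
BBBBRBBBB
BBBBBBBBB
After op 2 fill(2,1,R) [67 cells changed]:
WRRRRRRRR
RRRRRRRRR
RRRRRRRRR
RRRRRRGRR
RRRRRRGRR
RRRRRRGRR
RRRRRRRRR
RRRRRRRRR
After op 3 paint(5,1,Y):
WRRRRRRRR
RRRRRRRRR
RRRRRRRRR
RRRRRRGRR
RRRRRRGRR
RYRRRRGRR
RRRRRRRRR
RRRRRRRRR

Answer: WRRRRRRRR
RRRRRRRRR
RRRRRRRRR
RRRRRRGRR
RRRRRRGRR
RYRRRRGRR
RRRRRRRRR
RRRRRRRRR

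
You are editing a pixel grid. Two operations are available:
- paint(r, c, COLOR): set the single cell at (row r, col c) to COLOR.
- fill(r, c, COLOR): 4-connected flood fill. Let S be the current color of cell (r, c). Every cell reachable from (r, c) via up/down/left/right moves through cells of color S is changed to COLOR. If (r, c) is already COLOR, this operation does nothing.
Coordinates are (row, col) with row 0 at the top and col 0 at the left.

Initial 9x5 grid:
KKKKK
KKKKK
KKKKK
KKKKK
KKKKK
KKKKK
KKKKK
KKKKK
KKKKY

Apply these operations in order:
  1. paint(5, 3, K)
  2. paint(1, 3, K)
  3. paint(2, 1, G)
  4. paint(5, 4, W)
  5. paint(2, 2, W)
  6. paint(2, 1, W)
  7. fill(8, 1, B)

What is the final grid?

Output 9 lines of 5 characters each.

After op 1 paint(5,3,K):
KKKKK
KKKKK
KKKKK
KKKKK
KKKKK
KKKKK
KKKKK
KKKKK
KKKKY
After op 2 paint(1,3,K):
KKKKK
KKKKK
KKKKK
KKKKK
KKKKK
KKKKK
KKKKK
KKKKK
KKKKY
After op 3 paint(2,1,G):
KKKKK
KKKKK
KGKKK
KKKKK
KKKKK
KKKKK
KKKKK
KKKKK
KKKKY
After op 4 paint(5,4,W):
KKKKK
KKKKK
KGKKK
KKKKK
KKKKK
KKKKW
KKKKK
KKKKK
KKKKY
After op 5 paint(2,2,W):
KKKKK
KKKKK
KGWKK
KKKKK
KKKKK
KKKKW
KKKKK
KKKKK
KKKKY
After op 6 paint(2,1,W):
KKKKK
KKKKK
KWWKK
KKKKK
KKKKK
KKKKW
KKKKK
KKKKK
KKKKY
After op 7 fill(8,1,B) [41 cells changed]:
BBBBB
BBBBB
BWWBB
BBBBB
BBBBB
BBBBW
BBBBB
BBBBB
BBBBY

Answer: BBBBB
BBBBB
BWWBB
BBBBB
BBBBB
BBBBW
BBBBB
BBBBB
BBBBY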